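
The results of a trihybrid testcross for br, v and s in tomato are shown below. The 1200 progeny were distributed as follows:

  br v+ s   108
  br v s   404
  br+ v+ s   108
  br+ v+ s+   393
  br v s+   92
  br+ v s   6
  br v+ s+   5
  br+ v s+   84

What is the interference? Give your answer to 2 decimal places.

0.69

The two most frequent reciprocal classes, br+ v+ s+ and br v s, are the parental types, so the F1 was br+ v+ s+ / br v s.
The two rarest classes, br v+ s+ and br+ v s, are the double crossovers. Comparing them with the parentals, only the br allele has switched, so br is the middle locus and the order is v – br – s.
v–br: (192 + 11)/1200 = 0.1692; br–s: (200 + 11)/1200 = 0.1758.
Expected DCO frequency = 0.1692 × 0.1758 ≈ 0.02975; observed = 11/1200 ≈ 0.00917.
Coefficient of coincidence = 0.00917/0.02975 ≈ 0.31; interference = 1 − 0.31 = 0.69.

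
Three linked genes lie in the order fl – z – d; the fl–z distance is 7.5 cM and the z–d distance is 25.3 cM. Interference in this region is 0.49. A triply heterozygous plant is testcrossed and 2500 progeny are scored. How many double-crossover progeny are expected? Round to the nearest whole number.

24

Map distances give recombination frequencies of 0.075 and 0.253 for the two intervals.
With interference 0.49 (so coincidence = 0.51), expected double-crossover frequency = 0.075 × 0.253 × 0.51 = 0.00968.
Expected number = 0.00968 × 2500 = 24.19 ≈ 24.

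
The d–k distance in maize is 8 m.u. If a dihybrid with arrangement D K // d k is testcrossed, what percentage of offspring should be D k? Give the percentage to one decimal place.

A map distance of 8 m.u. corresponds to a recombination frequency of 0.080.
The F1 is D K / d k, so D k is a recombinant gamete class with expected frequency r/2 = 0.080/2 = 0.0400.
That is 0.0400 = 4.0% of the progeny.

4.0%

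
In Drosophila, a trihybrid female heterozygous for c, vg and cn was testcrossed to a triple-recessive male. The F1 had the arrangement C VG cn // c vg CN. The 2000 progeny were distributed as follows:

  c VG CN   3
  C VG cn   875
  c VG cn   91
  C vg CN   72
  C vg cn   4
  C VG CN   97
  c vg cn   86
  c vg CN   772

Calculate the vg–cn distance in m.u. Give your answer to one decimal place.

The two rarest classes, C vg cn and c VG CN, are the double crossovers. Comparing them with the parentals, only the vg allele has switched, so vg is the middle locus and the order is c – vg – cn.
Crossovers in the vg–cn interval produce the single-crossover classes C VG CN and c vg cn (97 + 86 = 183) plus the double crossovers (7).
RF(vg–cn) = (183 + 7) / 2000 = 190/2000 = 0.0950 → 9.5 m.u.

9.5 m.u.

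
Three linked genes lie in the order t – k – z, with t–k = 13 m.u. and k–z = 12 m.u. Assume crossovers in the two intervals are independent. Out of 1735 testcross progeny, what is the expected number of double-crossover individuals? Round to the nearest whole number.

Map distances give recombination frequencies of 0.130 and 0.120 for the two intervals.
With no interference, expected double-crossover frequency = 0.130 × 0.120 = 0.01560.
Expected number = 0.01560 × 1735 = 27.07 ≈ 27.

27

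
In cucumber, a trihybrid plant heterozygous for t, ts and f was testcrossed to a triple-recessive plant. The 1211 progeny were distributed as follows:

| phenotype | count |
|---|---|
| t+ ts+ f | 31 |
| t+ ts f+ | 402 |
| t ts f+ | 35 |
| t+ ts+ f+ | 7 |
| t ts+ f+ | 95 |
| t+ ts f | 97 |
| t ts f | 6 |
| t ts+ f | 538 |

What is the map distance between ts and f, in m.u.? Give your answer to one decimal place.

16.9 m.u.

The two most frequent reciprocal classes, t ts+ f and t+ ts f+, are the parental types, so the F1 was t ts+ f / t+ ts f+.
The two rarest classes, t ts f and t+ ts+ f+, are the double crossovers. Comparing them with the parentals, only the ts allele has switched, so ts is the middle locus and the order is t – ts – f.
Crossovers in the ts–f interval produce the single-crossover classes t ts+ f+ and t+ ts f (95 + 97 = 192) plus the double crossovers (13).
RF(ts–f) = (192 + 13) / 1211 = 205/1211 = 0.1693 → 16.9 m.u.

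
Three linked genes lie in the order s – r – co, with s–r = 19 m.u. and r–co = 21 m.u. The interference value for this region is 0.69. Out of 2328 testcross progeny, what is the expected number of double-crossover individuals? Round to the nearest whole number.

29

Map distances give recombination frequencies of 0.190 and 0.210 for the two intervals.
With interference 0.69 (so coincidence = 0.31), expected double-crossover frequency = 0.190 × 0.210 × 0.31 = 0.01237.
Expected number = 0.01237 × 2328 = 28.80 ≈ 29.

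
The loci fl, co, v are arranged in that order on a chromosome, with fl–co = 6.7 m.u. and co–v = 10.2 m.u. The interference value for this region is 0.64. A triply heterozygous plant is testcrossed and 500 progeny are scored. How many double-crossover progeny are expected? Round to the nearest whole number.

Map distances give recombination frequencies of 0.067 and 0.102 for the two intervals.
With interference 0.64 (so coincidence = 0.36), expected double-crossover frequency = 0.067 × 0.102 × 0.36 = 0.00246.
Expected number = 0.00246 × 500 = 1.23 ≈ 1.

1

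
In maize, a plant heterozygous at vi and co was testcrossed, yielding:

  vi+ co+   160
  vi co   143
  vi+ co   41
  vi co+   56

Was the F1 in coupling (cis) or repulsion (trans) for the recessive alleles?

The two most frequent classes are vi+ co+ (160) and vi co (143); these are the parental (non-recombinant) types.
So the F1 carried vi+ co+ on one chromosome and vi co on the other — the recessive alleles are on the same chromosome (cis / coupling).

cis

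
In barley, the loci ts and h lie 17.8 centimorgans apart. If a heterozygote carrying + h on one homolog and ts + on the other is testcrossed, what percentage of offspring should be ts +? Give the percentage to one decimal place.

41.1%

A map distance of 17.8 centimorgans corresponds to a recombination frequency of 0.178.
The F1 is + h / ts +, so ts + is a parental gamete class with expected frequency (1 − r)/2 = 0.822/2 = 0.4110.
That is 0.4110 = 41.1% of the progeny.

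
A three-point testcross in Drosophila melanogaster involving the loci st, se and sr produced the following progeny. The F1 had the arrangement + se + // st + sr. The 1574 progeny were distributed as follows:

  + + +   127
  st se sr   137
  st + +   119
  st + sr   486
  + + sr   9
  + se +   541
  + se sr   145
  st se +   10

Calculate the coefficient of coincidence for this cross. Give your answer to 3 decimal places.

0.373

The two rarest classes, st se + and + + sr, are the double crossovers. Comparing them with the parentals, only the st allele has switched, so st is the middle locus and the order is se – st – sr.
se–st: (264 + 19)/1574 = 0.1798; st–sr: (264 + 19)/1574 = 0.1798.
Expected DCO frequency = 0.1798 × 0.1798 ≈ 0.03233; observed = 19/1574 ≈ 0.01207.
Coefficient of coincidence = 0.01207/0.03233 ≈ 0.373.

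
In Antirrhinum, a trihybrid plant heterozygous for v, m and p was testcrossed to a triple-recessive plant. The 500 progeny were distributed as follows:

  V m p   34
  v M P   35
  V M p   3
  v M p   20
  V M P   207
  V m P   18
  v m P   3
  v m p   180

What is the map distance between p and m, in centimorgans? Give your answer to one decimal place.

8.8 centimorgans

The two most frequent reciprocal classes, V M P and v m p, are the parental types, so the F1 was V M P / v m p.
The two rarest classes, V M p and v m P, are the double crossovers. Comparing them with the parentals, only the p allele has switched, so p is the middle locus and the order is v – p – m.
Crossovers in the p–m interval produce the single-crossover classes V m P and v M p (18 + 20 = 38) plus the double crossovers (6).
RF(p–m) = (38 + 6) / 500 = 44/500 = 0.0880 → 8.8 centimorgans.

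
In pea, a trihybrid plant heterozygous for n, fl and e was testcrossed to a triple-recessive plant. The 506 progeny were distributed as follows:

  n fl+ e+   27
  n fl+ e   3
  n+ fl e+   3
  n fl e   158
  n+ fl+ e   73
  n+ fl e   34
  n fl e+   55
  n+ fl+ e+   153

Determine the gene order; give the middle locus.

fl

The two most frequent reciprocal classes, n+ fl+ e+ and n fl e, are the parental types, so the F1 was n+ fl+ e+ / n fl e.
The two rarest classes, n+ fl e+ and n fl+ e, are the double crossovers. Comparing them with the parentals, only the fl allele has switched, so fl is the middle locus and the order is n – fl – e.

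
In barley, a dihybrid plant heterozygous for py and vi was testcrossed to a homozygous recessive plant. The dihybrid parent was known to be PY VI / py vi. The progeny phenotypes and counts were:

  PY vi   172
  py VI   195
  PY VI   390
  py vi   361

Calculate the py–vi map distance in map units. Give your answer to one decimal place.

32.8 map units

The recombinant classes are PY vi and py VI: 172 + 195 = 367.
Recombination frequency = 367/1118 = 0.3283 ≈ 32.8%, i.e. 32.8 map units.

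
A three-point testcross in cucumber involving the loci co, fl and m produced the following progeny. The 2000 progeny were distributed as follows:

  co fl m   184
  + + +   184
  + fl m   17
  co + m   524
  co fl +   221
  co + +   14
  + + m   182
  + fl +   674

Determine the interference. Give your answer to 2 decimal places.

The two most frequent reciprocal classes, + fl + and co + m, are the parental types, so the F1 was + fl + / co + m.
The two rarest classes, + fl m and co + +, are the double crossovers. Comparing them with the parentals, only the m allele has switched, so m is the middle locus and the order is co – m – fl.
co–m: (403 + 31)/2000 = 0.2170; m–fl: (368 + 31)/2000 = 0.1995.
Expected DCO frequency = 0.2170 × 0.1995 ≈ 0.04329; observed = 31/2000 ≈ 0.01550.
Coefficient of coincidence = 0.01550/0.04329 ≈ 0.36; interference = 1 − 0.36 = 0.64.

0.64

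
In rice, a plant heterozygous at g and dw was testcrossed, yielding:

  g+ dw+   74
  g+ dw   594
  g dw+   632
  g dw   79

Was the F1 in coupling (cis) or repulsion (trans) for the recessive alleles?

trans

The two most frequent classes are g+ dw (594) and g dw+ (632); these are the parental (non-recombinant) types.
So the F1 carried g+ dw on one chromosome and g dw+ on the other — the recessive alleles are on opposite chromosomes (trans / repulsion).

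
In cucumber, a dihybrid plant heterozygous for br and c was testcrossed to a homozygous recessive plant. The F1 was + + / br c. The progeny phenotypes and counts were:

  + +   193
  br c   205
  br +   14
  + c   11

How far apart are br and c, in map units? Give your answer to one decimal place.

5.9 map units

The recombinant classes are + c and br +: 11 + 14 = 25.
Recombination frequency = 25/423 = 0.0591 ≈ 5.9%, i.e. 5.9 map units.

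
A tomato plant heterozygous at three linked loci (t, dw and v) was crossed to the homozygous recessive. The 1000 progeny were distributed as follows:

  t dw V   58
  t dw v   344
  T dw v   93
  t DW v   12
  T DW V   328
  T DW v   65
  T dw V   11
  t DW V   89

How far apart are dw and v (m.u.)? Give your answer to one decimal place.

The two most frequent reciprocal classes, T DW V and t dw v, are the parental types, so the F1 was T DW V / t dw v.
The two rarest classes, T dw V and t DW v, are the double crossovers. Comparing them with the parentals, only the dw allele has switched, so dw is the middle locus and the order is t – dw – v.
Crossovers in the dw–v interval produce the single-crossover classes T DW v and t dw V (65 + 58 = 123) plus the double crossovers (23).
RF(dw–v) = (123 + 23) / 1000 = 146/1000 = 0.1460 → 14.6 m.u.

14.6 m.u.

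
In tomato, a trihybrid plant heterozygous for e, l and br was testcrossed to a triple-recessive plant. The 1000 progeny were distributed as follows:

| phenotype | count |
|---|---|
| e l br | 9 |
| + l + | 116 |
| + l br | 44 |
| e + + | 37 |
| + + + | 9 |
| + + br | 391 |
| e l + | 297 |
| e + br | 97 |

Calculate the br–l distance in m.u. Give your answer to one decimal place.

The two most frequent reciprocal classes, + + br and e l +, are the parental types, so the F1 was + + br / e l +.
The two rarest classes, + + + and e l br, are the double crossovers. Comparing them with the parentals, only the br allele has switched, so br is the middle locus and the order is l – br – e.
Crossovers in the l–br interval produce the single-crossover classes + l br and e + + (44 + 37 = 81) plus the double crossovers (18).
RF(l–br) = (81 + 18) / 1000 = 99/1000 = 0.0990 → 9.9 m.u.

9.9 m.u.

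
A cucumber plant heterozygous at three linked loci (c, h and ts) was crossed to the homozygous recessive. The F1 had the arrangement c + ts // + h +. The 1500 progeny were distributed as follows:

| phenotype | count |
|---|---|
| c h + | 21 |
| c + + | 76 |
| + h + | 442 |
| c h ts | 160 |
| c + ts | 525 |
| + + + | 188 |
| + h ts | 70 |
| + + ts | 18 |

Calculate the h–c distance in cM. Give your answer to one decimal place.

25.8 cM

The two rarest classes, + + ts and c h +, are the double crossovers. Comparing them with the parentals, only the c allele has switched, so c is the middle locus and the order is ts – c – h.
Crossovers in the c–h interval produce the single-crossover classes c h ts and + + + (160 + 188 = 348) plus the double crossovers (39).
RF(c–h) = (348 + 39) / 1500 = 387/1500 = 0.2580 → 25.8 cM.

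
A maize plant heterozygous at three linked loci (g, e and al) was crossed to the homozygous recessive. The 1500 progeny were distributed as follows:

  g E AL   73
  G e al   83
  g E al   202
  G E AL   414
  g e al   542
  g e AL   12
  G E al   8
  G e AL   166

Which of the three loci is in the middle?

The two most frequent reciprocal classes, g e al and G E AL, are the parental types, so the F1 was g e al / G E AL.
The two rarest classes, g e AL and G E al, are the double crossovers. Comparing them with the parentals, only the al allele has switched, so al is the middle locus and the order is e – al – g.

al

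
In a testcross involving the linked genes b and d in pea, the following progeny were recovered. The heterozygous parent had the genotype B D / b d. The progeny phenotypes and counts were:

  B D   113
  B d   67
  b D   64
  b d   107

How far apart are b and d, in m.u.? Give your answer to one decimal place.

The recombinant classes are B d and b D: 67 + 64 = 131.
Recombination frequency = 131/351 = 0.3732 ≈ 37.3%, i.e. 37.3 m.u.

37.3 m.u.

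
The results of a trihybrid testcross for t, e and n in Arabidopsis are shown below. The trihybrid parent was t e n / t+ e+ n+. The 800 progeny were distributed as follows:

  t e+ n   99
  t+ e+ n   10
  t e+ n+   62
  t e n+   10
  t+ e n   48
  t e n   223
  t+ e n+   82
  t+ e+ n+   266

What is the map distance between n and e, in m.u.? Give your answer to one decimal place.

The two rarest classes, t e n+ and t+ e+ n, are the double crossovers. Comparing them with the parentals, only the n allele has switched, so n is the middle locus and the order is e – n – t.
Crossovers in the e–n interval produce the single-crossover classes t e+ n and t+ e n+ (99 + 82 = 181) plus the double crossovers (20).
RF(e–n) = (181 + 20) / 800 = 201/800 = 0.2512 → 25.1 m.u.

25.1 m.u.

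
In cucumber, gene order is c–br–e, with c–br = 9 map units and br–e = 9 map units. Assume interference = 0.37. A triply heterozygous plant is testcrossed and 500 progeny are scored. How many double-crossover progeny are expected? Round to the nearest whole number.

3

Map distances give recombination frequencies of 0.090 and 0.090 for the two intervals.
With interference 0.37 (so coincidence = 0.63), expected double-crossover frequency = 0.090 × 0.090 × 0.63 = 0.00510.
Expected number = 0.00510 × 500 = 2.55 ≈ 3.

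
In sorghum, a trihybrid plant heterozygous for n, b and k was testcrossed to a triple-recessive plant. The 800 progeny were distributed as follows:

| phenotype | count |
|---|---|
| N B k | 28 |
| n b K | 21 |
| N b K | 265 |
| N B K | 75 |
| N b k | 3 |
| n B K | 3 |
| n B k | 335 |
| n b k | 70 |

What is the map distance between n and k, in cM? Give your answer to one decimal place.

The two most frequent reciprocal classes, n B k and N b K, are the parental types, so the F1 was n B k / N b K.
The two rarest classes, n B K and N b k, are the double crossovers. Comparing them with the parentals, only the k allele has switched, so k is the middle locus and the order is n – k – b.
Crossovers in the n–k interval produce the single-crossover classes N B k and n b K (28 + 21 = 49) plus the double crossovers (6).
RF(n–k) = (49 + 6) / 800 = 55/800 = 0.0688 → 6.9 cM.

6.9 cM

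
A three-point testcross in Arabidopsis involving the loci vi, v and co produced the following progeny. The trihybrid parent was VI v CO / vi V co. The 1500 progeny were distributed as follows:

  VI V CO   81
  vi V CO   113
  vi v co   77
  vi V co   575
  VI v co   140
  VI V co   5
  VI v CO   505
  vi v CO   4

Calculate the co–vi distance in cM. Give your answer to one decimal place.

The two rarest classes, vi v CO and VI V co, are the double crossovers. Comparing them with the parentals, only the vi allele has switched, so vi is the middle locus and the order is v – vi – co.
Crossovers in the vi–co interval produce the single-crossover classes VI v co and vi V CO (140 + 113 = 253) plus the double crossovers (9).
RF(vi–co) = (253 + 9) / 1500 = 262/1500 = 0.1747 → 17.5 cM.

17.5 cM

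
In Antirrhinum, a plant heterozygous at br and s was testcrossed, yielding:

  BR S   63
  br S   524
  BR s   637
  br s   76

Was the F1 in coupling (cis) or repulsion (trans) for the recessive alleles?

The two most frequent classes are BR s (637) and br S (524); these are the parental (non-recombinant) types.
So the F1 carried BR s on one chromosome and br S on the other — the recessive alleles are on opposite chromosomes (trans / repulsion).

trans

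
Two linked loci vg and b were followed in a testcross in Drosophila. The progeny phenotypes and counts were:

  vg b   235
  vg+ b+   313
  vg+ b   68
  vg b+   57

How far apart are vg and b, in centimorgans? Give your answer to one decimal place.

18.6 centimorgans

The two most frequent classes, vg+ b+ (313) and vg b (235), are the parental types, so the F1 was vg+ b+ / vg b.
The recombinant classes are vg+ b and vg b+: 68 + 57 = 125.
Recombination frequency = 125/673 = 0.1857 ≈ 18.6%, i.e. 18.6 centimorgans.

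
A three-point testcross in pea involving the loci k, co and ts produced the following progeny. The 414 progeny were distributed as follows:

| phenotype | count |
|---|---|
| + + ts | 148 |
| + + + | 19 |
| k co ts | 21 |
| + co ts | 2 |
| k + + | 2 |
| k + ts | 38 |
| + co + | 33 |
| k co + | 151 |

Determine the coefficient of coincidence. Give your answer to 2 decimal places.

0.50

The two most frequent reciprocal classes, k co + and + + ts, are the parental types, so the F1 was k co + / + + ts.
The two rarest classes, k + + and + co ts, are the double crossovers. Comparing them with the parentals, only the co allele has switched, so co is the middle locus and the order is k – co – ts.
k–co: (71 + 4)/414 = 0.1812; co–ts: (40 + 4)/414 = 0.1063.
Expected DCO frequency = 0.1812 × 0.1063 ≈ 0.01926; observed = 4/414 ≈ 0.00966.
Coefficient of coincidence = 0.00966/0.01926 ≈ 0.50.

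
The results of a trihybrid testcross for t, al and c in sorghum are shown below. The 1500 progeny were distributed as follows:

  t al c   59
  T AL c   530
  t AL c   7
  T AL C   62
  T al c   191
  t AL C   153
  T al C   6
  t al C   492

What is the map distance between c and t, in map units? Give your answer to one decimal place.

8.9 map units

The two most frequent reciprocal classes, T AL c and t al C, are the parental types, so the F1 was T AL c / t al C.
The two rarest classes, t AL c and T al C, are the double crossovers. Comparing them with the parentals, only the t allele has switched, so t is the middle locus and the order is al – t – c.
Crossovers in the t–c interval produce the single-crossover classes T AL C and t al c (62 + 59 = 121) plus the double crossovers (13).
RF(t–c) = (121 + 13) / 1500 = 134/1500 = 0.0893 → 8.9 map units.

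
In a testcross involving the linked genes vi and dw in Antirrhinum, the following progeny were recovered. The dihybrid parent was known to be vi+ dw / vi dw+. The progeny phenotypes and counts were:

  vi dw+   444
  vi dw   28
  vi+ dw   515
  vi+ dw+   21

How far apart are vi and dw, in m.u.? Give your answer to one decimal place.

4.9 m.u.

The recombinant classes are vi+ dw+ and vi dw: 21 + 28 = 49.
Recombination frequency = 49/1008 = 0.0486 ≈ 4.9%, i.e. 4.9 m.u.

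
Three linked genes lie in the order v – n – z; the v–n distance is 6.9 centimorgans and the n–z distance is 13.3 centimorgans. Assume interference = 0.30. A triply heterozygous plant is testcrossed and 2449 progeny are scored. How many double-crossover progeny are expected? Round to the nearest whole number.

Map distances give recombination frequencies of 0.069 and 0.133 for the two intervals.
With interference 0.30 (so coincidence = 0.70), expected double-crossover frequency = 0.069 × 0.133 × 0.70 = 0.00642.
Expected number = 0.00642 × 2449 = 15.73 ≈ 16.

16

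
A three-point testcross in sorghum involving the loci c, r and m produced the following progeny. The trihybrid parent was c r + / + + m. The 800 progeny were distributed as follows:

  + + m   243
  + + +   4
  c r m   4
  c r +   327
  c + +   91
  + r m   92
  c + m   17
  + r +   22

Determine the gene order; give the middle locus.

m

The two rarest classes, c r m and + + +, are the double crossovers. Comparing them with the parentals, only the m allele has switched, so m is the middle locus and the order is c – m – r.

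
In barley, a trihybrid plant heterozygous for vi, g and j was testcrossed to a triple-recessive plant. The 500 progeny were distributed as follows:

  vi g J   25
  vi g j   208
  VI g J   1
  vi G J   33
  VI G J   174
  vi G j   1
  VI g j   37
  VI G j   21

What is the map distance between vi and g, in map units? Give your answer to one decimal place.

The two most frequent reciprocal classes, VI G J and vi g j, are the parental types, so the F1 was VI G J / vi g j.
The two rarest classes, VI g J and vi G j, are the double crossovers. Comparing them with the parentals, only the g allele has switched, so g is the middle locus and the order is vi – g – j.
Crossovers in the vi–g interval produce the single-crossover classes vi G J and VI g j (33 + 37 = 70) plus the double crossovers (2).
RF(vi–g) = (70 + 2) / 500 = 72/500 = 0.1440 → 14.4 map units.

14.4 map units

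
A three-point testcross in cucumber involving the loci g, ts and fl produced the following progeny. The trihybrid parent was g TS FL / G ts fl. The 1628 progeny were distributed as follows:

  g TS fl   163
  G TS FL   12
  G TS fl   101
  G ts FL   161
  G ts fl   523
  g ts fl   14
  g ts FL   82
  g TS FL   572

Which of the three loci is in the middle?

The two rarest classes, G TS FL and g ts fl, are the double crossovers. Comparing them with the parentals, only the g allele has switched, so g is the middle locus and the order is fl – g – ts.

g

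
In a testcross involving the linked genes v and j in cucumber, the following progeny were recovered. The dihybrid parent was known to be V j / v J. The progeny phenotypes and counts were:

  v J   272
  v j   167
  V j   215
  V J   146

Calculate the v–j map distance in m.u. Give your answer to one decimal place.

39.1 m.u.

The recombinant classes are V J and v j: 146 + 167 = 313.
Recombination frequency = 313/800 = 0.3912 ≈ 39.1%, i.e. 39.1 m.u.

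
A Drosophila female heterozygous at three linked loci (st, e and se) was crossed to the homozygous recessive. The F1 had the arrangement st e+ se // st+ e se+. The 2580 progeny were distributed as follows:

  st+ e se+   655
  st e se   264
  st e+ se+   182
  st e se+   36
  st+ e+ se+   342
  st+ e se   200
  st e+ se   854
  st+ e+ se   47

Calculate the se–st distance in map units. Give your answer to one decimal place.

18.0 map units

The two rarest classes, st+ e+ se and st e se+, are the double crossovers. Comparing them with the parentals, only the st allele has switched, so st is the middle locus and the order is e – st – se.
Crossovers in the st–se interval produce the single-crossover classes st e+ se+ and st+ e se (182 + 200 = 382) plus the double crossovers (83).
RF(st–se) = (382 + 83) / 2580 = 465/2580 = 0.1802 → 18.0 map units.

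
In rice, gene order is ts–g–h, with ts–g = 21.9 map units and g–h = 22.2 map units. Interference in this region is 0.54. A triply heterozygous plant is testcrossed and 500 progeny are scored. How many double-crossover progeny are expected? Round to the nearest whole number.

11

Map distances give recombination frequencies of 0.219 and 0.222 for the two intervals.
With interference 0.54 (so coincidence = 0.46), expected double-crossover frequency = 0.219 × 0.222 × 0.46 = 0.02236.
Expected number = 0.02236 × 500 = 11.18 ≈ 11.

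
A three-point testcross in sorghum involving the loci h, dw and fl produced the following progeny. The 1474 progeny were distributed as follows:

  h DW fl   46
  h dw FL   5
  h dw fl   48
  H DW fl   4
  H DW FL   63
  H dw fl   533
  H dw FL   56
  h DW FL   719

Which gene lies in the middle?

The two most frequent reciprocal classes, H dw fl and h DW FL, are the parental types, so the F1 was H dw fl / h DW FL.
The two rarest classes, H DW fl and h dw FL, are the double crossovers. Comparing them with the parentals, only the dw allele has switched, so dw is the middle locus and the order is h – dw – fl.

dw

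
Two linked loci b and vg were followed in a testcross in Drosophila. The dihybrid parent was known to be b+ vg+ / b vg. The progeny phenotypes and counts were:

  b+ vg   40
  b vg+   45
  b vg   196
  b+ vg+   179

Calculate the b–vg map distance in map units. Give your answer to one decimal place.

The recombinant classes are b+ vg and b vg+: 40 + 45 = 85.
Recombination frequency = 85/460 = 0.1848 ≈ 18.5%, i.e. 18.5 map units.

18.5 map units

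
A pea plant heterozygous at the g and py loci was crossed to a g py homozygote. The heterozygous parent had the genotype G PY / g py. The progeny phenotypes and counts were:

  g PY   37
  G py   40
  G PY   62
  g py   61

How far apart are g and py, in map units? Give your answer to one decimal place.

38.5 map units

The recombinant classes are G py and g PY: 40 + 37 = 77.
Recombination frequency = 77/200 = 0.3850 ≈ 38.5%, i.e. 38.5 map units.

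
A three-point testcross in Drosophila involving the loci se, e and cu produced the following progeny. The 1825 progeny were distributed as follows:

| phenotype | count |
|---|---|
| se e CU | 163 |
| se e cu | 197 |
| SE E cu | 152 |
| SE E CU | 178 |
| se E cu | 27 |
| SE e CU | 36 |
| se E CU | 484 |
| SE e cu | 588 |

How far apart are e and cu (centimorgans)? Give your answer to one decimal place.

20.7 centimorgans

The two most frequent reciprocal classes, SE e cu and se E CU, are the parental types, so the F1 was SE e cu / se E CU.
The two rarest classes, SE e CU and se E cu, are the double crossovers. Comparing them with the parentals, only the cu allele has switched, so cu is the middle locus and the order is se – cu – e.
Crossovers in the cu–e interval produce the single-crossover classes SE E cu and se e CU (152 + 163 = 315) plus the double crossovers (63).
RF(cu–e) = (315 + 63) / 1825 = 378/1825 = 0.2071 → 20.7 centimorgans.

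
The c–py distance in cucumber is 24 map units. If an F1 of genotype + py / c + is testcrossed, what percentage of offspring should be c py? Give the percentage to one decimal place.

A map distance of 24 map units corresponds to a recombination frequency of 0.240.
The F1 is + py / c +, so c py is a recombinant gamete class with expected frequency r/2 = 0.240/2 = 0.1200.
That is 0.1200 = 12.0% of the progeny.

12.0%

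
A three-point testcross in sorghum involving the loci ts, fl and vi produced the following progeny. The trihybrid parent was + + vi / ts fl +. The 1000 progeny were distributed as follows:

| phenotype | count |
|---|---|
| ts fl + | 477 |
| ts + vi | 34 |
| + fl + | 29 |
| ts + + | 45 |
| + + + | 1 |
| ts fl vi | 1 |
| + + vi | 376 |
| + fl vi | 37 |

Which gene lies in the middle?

vi

The two rarest classes, + + + and ts fl vi, are the double crossovers. Comparing them with the parentals, only the vi allele has switched, so vi is the middle locus and the order is fl – vi – ts.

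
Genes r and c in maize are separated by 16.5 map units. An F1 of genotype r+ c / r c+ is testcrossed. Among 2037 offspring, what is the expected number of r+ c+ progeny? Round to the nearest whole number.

168

A map distance of 16.5 map units corresponds to a recombination frequency of 0.165.
The F1 is r+ c / r c+, so r+ c+ is a recombinant gamete class with expected frequency r/2 = 0.165/2 = 0.0825.
Expected number = 0.0825 × 2037 = 168.05 ≈ 168.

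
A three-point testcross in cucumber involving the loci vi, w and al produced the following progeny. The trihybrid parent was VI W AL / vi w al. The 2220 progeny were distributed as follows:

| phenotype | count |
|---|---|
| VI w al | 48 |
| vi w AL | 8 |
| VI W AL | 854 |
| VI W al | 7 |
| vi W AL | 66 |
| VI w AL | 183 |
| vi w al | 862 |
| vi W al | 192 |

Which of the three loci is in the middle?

al

The two rarest classes, VI W al and vi w AL, are the double crossovers. Comparing them with the parentals, only the al allele has switched, so al is the middle locus and the order is w – al – vi.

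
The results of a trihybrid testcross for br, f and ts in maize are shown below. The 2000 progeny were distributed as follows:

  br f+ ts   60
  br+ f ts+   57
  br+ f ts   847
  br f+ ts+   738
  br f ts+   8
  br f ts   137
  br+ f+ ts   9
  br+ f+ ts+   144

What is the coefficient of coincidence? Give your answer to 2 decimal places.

The two most frequent reciprocal classes, br f+ ts+ and br+ f ts, are the parental types, so the F1 was br f+ ts+ / br+ f ts.
The two rarest classes, br f ts+ and br+ f+ ts, are the double crossovers. Comparing them with the parentals, only the f allele has switched, so f is the middle locus and the order is ts – f – br.
ts–f: (117 + 17)/2000 = 0.0670; f–br: (281 + 17)/2000 = 0.1490.
Expected DCO frequency = 0.0670 × 0.1490 ≈ 0.00998; observed = 17/2000 ≈ 0.00850.
Coefficient of coincidence = 0.00850/0.00998 ≈ 0.85.

0.85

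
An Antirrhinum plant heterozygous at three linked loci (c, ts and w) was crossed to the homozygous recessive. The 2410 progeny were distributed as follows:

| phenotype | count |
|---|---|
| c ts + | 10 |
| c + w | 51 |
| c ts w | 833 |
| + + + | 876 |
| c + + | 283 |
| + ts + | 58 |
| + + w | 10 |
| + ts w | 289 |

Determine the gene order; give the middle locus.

The two most frequent reciprocal classes, c ts w and + + +, are the parental types, so the F1 was c ts w / + + +.
The two rarest classes, c ts + and + + w, are the double crossovers. Comparing them with the parentals, only the w allele has switched, so w is the middle locus and the order is ts – w – c.

w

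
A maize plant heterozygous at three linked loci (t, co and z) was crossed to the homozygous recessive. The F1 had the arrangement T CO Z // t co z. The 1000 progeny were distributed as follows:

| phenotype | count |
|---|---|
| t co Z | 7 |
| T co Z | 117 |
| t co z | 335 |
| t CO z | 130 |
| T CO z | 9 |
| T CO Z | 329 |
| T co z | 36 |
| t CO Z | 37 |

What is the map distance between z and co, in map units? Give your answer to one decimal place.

26.3 map units

The two rarest classes, T CO z and t co Z, are the double crossovers. Comparing them with the parentals, only the z allele has switched, so z is the middle locus and the order is co – z – t.
Crossovers in the co–z interval produce the single-crossover classes T co Z and t CO z (117 + 130 = 247) plus the double crossovers (16).
RF(co–z) = (247 + 16) / 1000 = 263/1000 = 0.2630 → 26.3 map units.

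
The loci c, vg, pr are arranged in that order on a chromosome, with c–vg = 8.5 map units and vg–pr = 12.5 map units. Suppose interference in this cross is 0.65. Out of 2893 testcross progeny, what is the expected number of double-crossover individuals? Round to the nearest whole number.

11

Map distances give recombination frequencies of 0.085 and 0.125 for the two intervals.
With interference 0.65 (so coincidence = 0.35), expected double-crossover frequency = 0.085 × 0.125 × 0.35 = 0.00372.
Expected number = 0.00372 × 2893 = 10.76 ≈ 11.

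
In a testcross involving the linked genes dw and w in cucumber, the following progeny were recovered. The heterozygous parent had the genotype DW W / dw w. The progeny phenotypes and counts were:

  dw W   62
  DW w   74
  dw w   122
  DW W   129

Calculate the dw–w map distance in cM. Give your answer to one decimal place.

The recombinant classes are DW w and dw W: 74 + 62 = 136.
Recombination frequency = 136/387 = 0.3514 ≈ 35.1%, i.e. 35.1 cM.

35.1 cM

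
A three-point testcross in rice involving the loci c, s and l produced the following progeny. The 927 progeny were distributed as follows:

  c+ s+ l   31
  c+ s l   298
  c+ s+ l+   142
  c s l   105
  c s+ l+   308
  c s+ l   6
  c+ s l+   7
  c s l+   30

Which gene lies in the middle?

l

The two most frequent reciprocal classes, c s+ l+ and c+ s l, are the parental types, so the F1 was c s+ l+ / c+ s l.
The two rarest classes, c s+ l and c+ s l+, are the double crossovers. Comparing them with the parentals, only the l allele has switched, so l is the middle locus and the order is s – l – c.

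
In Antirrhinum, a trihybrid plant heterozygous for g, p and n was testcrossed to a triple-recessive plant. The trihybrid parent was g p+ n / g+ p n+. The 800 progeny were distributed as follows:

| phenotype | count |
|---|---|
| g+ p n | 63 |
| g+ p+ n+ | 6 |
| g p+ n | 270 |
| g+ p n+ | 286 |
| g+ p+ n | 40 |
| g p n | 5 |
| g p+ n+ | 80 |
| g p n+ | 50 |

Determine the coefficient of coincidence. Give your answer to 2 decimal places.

0.57

The two rarest classes, g p n and g+ p+ n+, are the double crossovers. Comparing them with the parentals, only the p allele has switched, so p is the middle locus and the order is n – p – g.
n–p: (143 + 11)/800 = 0.1925; p–g: (90 + 11)/800 = 0.1263.
Expected DCO frequency = 0.1925 × 0.1263 ≈ 0.02431; observed = 11/800 ≈ 0.01375.
Coefficient of coincidence = 0.01375/0.02431 ≈ 0.57.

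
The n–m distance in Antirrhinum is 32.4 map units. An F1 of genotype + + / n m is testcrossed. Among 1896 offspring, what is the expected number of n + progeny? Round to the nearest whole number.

A map distance of 32.4 map units corresponds to a recombination frequency of 0.324.
The F1 is + + / n m, so n + is a recombinant gamete class with expected frequency r/2 = 0.324/2 = 0.1620.
Expected number = 0.1620 × 1896 = 307.15 ≈ 307.

307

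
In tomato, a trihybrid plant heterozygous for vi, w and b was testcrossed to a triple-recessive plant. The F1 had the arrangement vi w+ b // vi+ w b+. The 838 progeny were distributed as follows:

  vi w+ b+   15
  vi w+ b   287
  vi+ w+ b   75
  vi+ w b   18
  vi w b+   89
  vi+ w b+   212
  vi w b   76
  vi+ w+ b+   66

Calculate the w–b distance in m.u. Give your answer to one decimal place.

The two rarest classes, vi w+ b+ and vi+ w b, are the double crossovers. Comparing them with the parentals, only the b allele has switched, so b is the middle locus and the order is vi – b – w.
Crossovers in the b–w interval produce the single-crossover classes vi w b and vi+ w+ b+ (76 + 66 = 142) plus the double crossovers (33).
RF(b–w) = (142 + 33) / 838 = 175/838 = 0.2088 → 20.9 m.u.

20.9 m.u.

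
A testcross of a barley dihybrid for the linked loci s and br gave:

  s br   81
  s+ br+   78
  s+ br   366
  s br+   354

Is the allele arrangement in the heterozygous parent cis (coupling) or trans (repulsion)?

The two most frequent classes are s+ br (366) and s br+ (354); these are the parental (non-recombinant) types.
So the F1 carried s+ br on one chromosome and s br+ on the other — the recessive alleles are on opposite chromosomes (trans / repulsion).

trans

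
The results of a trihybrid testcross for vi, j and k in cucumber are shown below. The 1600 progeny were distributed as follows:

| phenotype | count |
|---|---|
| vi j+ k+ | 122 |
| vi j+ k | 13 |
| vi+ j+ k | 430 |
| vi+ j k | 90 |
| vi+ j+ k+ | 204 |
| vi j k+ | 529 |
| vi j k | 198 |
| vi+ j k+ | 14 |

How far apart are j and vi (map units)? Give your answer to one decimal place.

14.9 map units

The two most frequent reciprocal classes, vi j k+ and vi+ j+ k, are the parental types, so the F1 was vi j k+ / vi+ j+ k.
The two rarest classes, vi+ j k+ and vi j+ k, are the double crossovers. Comparing them with the parentals, only the vi allele has switched, so vi is the middle locus and the order is k – vi – j.
Crossovers in the vi–j interval produce the single-crossover classes vi j+ k+ and vi+ j k (122 + 90 = 212) plus the double crossovers (27).
RF(vi–j) = (212 + 27) / 1600 = 239/1600 = 0.1494 → 14.9 map units.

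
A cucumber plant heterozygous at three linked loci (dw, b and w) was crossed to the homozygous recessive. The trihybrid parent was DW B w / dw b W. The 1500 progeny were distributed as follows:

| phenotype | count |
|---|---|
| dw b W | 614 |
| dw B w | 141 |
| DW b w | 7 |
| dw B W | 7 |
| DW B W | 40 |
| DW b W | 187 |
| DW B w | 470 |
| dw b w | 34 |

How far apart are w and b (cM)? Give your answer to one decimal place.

The two rarest classes, DW b w and dw B W, are the double crossovers. Comparing them with the parentals, only the b allele has switched, so b is the middle locus and the order is dw – b – w.
Crossovers in the b–w interval produce the single-crossover classes DW B W and dw b w (40 + 34 = 74) plus the double crossovers (14).
RF(b–w) = (74 + 14) / 1500 = 88/1500 = 0.0587 → 5.9 cM.

5.9 cM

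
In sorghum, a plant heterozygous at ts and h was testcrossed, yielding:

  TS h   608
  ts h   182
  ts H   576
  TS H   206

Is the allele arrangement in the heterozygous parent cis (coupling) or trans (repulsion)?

The two most frequent classes are TS h (608) and ts H (576); these are the parental (non-recombinant) types.
So the F1 carried TS h on one chromosome and ts H on the other — the recessive alleles are on opposite chromosomes (trans / repulsion).

trans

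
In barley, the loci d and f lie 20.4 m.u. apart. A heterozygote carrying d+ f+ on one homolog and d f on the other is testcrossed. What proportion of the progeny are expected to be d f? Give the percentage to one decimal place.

A map distance of 20.4 m.u. corresponds to a recombination frequency of 0.204.
The F1 is d+ f+ / d f, so d f is a parental gamete class with expected frequency (1 − r)/2 = 0.796/2 = 0.3980.
That is 0.3980 = 39.8% of the progeny.

39.8%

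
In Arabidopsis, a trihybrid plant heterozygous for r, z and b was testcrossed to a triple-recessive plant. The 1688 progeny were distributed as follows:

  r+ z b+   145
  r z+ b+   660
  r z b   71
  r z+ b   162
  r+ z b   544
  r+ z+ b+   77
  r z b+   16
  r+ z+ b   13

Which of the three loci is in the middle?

z

The two most frequent reciprocal classes, r+ z b and r z+ b+, are the parental types, so the F1 was r+ z b / r z+ b+.
The two rarest classes, r+ z+ b and r z b+, are the double crossovers. Comparing them with the parentals, only the z allele has switched, so z is the middle locus and the order is b – z – r.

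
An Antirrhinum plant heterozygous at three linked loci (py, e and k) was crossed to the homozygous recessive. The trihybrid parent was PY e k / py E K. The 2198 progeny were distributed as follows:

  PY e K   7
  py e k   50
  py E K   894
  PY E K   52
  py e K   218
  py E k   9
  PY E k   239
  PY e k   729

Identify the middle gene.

The two rarest classes, PY e K and py E k, are the double crossovers. Comparing them with the parentals, only the k allele has switched, so k is the middle locus and the order is e – k – py.

k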